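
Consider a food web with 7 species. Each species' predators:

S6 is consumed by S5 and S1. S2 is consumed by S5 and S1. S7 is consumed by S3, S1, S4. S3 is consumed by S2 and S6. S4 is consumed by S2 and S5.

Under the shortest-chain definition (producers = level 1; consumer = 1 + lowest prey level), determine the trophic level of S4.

Trophic level 2

S7 is a producer → level 1.
S4 eats S7 → level 2.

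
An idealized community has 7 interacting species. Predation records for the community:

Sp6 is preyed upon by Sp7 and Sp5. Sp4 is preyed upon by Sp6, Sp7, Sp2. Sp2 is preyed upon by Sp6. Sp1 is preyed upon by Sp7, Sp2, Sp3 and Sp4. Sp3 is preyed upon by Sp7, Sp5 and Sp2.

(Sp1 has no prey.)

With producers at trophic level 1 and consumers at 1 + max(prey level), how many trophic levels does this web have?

Producers (level 1): Sp1.
Sp1 → Sp4 → Sp2 → Sp6 → Sp7 gives Sp7 level 5.
No species has a prey at level 5, so no species reaches level 6.

5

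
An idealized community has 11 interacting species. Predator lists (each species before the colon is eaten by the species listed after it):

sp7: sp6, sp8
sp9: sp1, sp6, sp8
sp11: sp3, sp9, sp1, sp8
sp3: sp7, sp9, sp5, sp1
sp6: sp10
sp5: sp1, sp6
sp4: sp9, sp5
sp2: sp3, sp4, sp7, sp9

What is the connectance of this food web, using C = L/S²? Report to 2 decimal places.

The web has S = 11 species and L = 22 feeding links.
C = L / S² = 22 / 121 = 0.1818 ≈ 0.18.

C = 0.18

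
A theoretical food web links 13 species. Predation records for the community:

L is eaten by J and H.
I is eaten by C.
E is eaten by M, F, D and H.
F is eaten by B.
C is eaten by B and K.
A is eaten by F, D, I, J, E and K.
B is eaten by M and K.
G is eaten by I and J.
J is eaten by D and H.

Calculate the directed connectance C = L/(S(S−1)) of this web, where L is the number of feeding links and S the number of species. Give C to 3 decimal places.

C = 0.141

The web has S = 13 species and L = 22 feeding links.
C = L / (S(S−1)) = 22 / 156 = 0.1410 ≈ 0.141.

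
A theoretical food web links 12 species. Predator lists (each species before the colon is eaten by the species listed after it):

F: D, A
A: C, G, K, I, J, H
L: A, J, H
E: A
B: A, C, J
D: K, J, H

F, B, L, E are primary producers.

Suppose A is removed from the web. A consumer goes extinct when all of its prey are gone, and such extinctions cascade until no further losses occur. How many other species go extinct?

2

Remove A.
Round 1: G (all prey gone), I (all prey gone) → extinct.
No further losses. Total secondary extinctions: 2.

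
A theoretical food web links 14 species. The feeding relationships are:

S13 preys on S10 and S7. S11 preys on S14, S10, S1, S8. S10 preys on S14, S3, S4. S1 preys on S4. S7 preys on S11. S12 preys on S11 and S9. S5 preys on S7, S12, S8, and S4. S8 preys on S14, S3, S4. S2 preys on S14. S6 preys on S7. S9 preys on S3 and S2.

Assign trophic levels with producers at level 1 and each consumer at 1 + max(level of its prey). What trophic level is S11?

S4 is a producer → level 1.
S10 eats S4 (level 1); other prey at levels: S14 1, S3 1 → level 2.
S11 eats S10 (level 2); other prey at levels: S14 1, S8 2, S1 2 → level 3.

Trophic level 3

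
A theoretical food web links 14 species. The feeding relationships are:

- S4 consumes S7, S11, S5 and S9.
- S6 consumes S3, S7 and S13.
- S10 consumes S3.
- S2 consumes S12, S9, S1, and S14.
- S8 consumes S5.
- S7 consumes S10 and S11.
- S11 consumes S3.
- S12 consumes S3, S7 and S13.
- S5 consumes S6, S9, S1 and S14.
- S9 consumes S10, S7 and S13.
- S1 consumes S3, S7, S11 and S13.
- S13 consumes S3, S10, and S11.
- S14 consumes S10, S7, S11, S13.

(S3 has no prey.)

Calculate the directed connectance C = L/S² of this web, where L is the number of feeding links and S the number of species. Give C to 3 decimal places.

The web has S = 14 species and L = 37 feeding links.
C = L / S² = 37 / 196 = 0.1888 ≈ 0.189.

C = 0.189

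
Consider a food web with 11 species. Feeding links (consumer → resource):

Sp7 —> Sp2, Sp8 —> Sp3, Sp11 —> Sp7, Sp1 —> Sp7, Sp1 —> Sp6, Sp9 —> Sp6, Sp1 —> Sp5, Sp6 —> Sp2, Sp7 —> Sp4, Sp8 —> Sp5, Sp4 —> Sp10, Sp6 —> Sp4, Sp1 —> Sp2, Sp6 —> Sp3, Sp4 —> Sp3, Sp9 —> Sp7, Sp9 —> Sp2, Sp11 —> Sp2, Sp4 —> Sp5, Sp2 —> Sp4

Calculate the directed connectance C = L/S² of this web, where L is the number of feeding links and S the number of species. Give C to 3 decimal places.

The web has S = 11 species and L = 20 feeding links.
C = L / S² = 20 / 121 = 0.1653 ≈ 0.165.

C = 0.165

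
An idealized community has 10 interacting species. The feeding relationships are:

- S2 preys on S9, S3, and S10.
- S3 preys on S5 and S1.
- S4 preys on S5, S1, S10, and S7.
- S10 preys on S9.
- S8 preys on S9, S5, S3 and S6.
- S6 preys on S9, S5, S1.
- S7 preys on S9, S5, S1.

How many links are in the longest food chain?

One longest chain: S1 → S6 → S8.
It has 3 species and 2 links.

2 links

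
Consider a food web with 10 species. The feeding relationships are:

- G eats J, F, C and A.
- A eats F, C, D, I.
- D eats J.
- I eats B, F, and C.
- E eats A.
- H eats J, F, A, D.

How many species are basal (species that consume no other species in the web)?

4

Basal species (no prey listed): F, C, J, B.
Count: 4.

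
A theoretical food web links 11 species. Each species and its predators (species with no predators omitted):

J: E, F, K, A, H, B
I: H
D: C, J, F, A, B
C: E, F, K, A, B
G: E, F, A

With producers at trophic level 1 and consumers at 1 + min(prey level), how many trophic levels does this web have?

Producers (level 1): D, G, I.
Following each consumer down to its lowest-level prey: D → C → K (levels 1 through 3).
All prey of K (C 2, J 2) are at level 2 or above, so K is at level 1 + 2 = 3.
Every consumer has at least one prey at level 2 or below, so none exceeds level 3.

3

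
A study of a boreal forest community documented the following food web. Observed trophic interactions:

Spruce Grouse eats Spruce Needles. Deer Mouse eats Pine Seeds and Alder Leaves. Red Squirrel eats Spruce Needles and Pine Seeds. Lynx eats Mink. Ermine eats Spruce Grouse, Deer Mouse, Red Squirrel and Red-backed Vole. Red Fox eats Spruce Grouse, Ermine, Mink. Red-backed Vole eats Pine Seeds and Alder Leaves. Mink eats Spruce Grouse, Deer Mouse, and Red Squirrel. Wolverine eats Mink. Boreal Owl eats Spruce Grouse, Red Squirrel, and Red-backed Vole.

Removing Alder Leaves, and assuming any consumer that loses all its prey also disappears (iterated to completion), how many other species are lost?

Remove Alder Leaves.
Every predator of it retains at least one other prey: Red-backed Vole still has Pine Seeds; Deer Mouse still has Pine Seeds.
No consumer loses all prey, so no secondary extinctions occur.

0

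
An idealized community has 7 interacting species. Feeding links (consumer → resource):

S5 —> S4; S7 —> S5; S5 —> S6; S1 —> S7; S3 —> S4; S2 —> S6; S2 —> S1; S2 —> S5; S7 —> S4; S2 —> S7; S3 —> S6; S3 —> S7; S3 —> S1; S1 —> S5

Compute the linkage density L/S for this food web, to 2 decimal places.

There are L = 14 links among S = 7 species.
L/S = 14/7 = 2.0000 ≈ 2.00.

L/S = 2.00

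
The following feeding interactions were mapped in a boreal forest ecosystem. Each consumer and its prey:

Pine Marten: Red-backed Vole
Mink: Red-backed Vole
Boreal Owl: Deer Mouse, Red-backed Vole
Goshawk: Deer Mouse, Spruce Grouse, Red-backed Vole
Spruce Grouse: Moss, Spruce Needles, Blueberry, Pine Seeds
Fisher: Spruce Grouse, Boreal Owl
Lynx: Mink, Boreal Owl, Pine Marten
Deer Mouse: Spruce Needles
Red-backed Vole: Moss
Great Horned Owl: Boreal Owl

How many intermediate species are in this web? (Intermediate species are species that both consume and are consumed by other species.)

6

Intermediate species (has both prey and predators): Deer Mouse, Spruce Grouse, Red-backed Vole, Mink, Boreal Owl, Pine Marten.
Count: 6.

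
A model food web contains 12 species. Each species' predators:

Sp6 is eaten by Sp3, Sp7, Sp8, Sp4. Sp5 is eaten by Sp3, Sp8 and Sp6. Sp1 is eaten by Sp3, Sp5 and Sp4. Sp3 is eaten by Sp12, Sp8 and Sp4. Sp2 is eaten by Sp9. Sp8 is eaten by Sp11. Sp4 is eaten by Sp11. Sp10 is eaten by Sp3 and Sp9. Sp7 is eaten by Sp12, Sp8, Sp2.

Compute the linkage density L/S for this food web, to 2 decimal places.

There are L = 21 links among S = 12 species.
L/S = 21/12 = 1.7500 ≈ 1.75.

L/S = 1.75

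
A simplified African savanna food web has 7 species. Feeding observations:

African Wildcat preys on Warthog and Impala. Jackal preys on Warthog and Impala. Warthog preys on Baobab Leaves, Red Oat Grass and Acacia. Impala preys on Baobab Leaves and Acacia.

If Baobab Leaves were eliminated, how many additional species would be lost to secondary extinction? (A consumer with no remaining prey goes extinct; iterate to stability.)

0

Remove Baobab Leaves.
Every predator of it retains at least one other prey: Impala still has Acacia; Warthog still has Acacia, Red Oat Grass.
No consumer loses all prey, so no secondary extinctions occur.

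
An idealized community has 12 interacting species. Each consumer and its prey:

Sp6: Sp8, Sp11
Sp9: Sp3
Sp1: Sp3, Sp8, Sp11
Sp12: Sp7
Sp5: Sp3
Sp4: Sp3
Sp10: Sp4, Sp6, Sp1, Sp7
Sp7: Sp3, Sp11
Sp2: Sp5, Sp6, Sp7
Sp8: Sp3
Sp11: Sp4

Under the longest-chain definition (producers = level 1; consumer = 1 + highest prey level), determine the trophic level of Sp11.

Trophic level 3

Sp3 is a producer → level 1.
Sp4 eats Sp3 → level 2.
Sp11 eats Sp4 → level 3.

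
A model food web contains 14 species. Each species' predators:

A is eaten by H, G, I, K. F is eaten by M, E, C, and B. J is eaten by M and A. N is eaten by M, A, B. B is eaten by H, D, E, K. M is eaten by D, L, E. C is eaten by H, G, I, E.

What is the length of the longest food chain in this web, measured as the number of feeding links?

2 links

One longest chain: F → C → H.
It has 3 species and 2 links.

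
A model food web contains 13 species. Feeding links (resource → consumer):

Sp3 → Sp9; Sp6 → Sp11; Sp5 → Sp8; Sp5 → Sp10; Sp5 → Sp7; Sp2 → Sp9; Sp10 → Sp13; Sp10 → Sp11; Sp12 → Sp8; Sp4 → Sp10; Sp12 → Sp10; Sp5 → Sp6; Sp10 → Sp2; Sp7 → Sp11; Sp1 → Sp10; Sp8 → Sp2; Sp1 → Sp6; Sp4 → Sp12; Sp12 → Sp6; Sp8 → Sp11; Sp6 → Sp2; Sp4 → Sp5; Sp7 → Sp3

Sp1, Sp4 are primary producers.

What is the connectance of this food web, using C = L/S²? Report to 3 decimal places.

The web has S = 13 species and L = 23 feeding links.
C = L / S² = 23 / 169 = 0.1361 ≈ 0.136.

C = 0.136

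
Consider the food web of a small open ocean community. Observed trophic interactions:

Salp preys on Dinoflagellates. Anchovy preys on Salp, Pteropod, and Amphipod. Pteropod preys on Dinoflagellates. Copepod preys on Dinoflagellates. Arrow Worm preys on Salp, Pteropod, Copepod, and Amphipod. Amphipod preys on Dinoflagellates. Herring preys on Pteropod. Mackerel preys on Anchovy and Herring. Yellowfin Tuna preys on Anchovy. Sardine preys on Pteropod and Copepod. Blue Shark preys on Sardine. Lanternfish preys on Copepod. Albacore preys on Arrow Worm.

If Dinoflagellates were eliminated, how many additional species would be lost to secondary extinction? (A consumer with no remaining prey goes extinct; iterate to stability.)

Remove Dinoflagellates.
Round 1: Amphipod (all prey gone), Salp (all prey gone), Copepod (all prey gone), Pteropod (all prey gone) → extinct.
Round 2: Arrow Worm (all prey gone), Anchovy (all prey gone), Herring (all prey gone), Sardine (all prey gone), Lanternfish (all prey gone) → extinct.
Round 3: Yellowfin Tuna (all prey gone), Albacore (all prey gone), Mackerel (all prey gone), Blue Shark (all prey gone) → extinct.
No further losses. Total secondary extinctions: 13.

13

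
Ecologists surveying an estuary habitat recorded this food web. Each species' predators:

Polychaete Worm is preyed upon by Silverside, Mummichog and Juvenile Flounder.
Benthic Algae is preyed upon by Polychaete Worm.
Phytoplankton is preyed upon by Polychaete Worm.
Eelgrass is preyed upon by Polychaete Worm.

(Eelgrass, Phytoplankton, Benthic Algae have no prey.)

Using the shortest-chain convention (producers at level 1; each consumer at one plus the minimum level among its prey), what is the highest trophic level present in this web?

3

Producers (level 1): Eelgrass, Phytoplankton, Benthic Algae.
Following each consumer down to its lowest-level prey: Eelgrass → Polychaete Worm → Mummichog (levels 1 through 3).
All prey of Mummichog (Polychaete Worm 2) are at level 2 or above, so Mummichog is at level 1 + 2 = 3.
Every consumer has at least one prey at level 2 or below, so none exceeds level 3.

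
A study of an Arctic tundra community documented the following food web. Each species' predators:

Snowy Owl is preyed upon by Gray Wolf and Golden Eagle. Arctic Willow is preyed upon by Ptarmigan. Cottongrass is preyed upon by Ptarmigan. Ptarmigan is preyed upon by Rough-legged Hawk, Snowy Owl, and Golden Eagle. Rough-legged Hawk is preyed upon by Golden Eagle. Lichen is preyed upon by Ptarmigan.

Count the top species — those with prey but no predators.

Top species (has prey, but nothing eats it): Golden Eagle, Gray Wolf.
Count: 2.

2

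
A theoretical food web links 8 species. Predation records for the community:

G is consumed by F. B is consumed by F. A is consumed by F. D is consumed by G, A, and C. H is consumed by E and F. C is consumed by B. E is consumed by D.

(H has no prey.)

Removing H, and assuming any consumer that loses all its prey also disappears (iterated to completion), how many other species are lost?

Remove H.
Round 1: E (all prey gone) → extinct.
Round 2: D (all prey gone) → extinct.
Round 3: A (all prey gone), C (all prey gone), G (all prey gone) → extinct.
Round 4: B (all prey gone) → extinct.
Round 5: F (all prey gone) → extinct.
No further losses. Total secondary extinctions: 7.

7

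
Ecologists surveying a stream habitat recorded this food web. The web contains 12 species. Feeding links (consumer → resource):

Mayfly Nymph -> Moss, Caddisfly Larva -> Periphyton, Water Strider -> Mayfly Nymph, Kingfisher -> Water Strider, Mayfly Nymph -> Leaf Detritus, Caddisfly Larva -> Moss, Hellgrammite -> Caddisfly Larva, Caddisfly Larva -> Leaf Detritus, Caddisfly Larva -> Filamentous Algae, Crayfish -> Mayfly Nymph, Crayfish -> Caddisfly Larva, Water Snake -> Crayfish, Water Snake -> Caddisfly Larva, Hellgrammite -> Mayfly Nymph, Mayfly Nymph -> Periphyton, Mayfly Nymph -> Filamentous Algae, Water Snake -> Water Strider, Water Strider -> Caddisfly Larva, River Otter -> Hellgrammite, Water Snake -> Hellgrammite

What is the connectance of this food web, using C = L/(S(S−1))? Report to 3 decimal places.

C = 0.152

The web has S = 12 species and L = 20 feeding links.
C = L / (S(S−1)) = 20 / 132 = 0.1515 ≈ 0.152.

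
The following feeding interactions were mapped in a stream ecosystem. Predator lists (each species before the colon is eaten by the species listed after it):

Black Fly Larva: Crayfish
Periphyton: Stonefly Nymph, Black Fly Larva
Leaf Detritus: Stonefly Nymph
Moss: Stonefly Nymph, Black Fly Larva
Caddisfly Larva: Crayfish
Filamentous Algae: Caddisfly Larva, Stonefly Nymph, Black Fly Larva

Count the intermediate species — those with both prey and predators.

2

Intermediate species (has both prey and predators): Caddisfly Larva, Black Fly Larva.
Count: 2.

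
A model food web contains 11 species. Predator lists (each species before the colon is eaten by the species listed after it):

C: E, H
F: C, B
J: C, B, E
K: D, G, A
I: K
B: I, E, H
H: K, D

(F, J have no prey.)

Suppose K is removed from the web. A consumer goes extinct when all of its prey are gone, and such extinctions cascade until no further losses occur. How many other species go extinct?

2

Remove K.
Round 1: G (all prey gone), A (all prey gone) → extinct.
No further losses. Total secondary extinctions: 2.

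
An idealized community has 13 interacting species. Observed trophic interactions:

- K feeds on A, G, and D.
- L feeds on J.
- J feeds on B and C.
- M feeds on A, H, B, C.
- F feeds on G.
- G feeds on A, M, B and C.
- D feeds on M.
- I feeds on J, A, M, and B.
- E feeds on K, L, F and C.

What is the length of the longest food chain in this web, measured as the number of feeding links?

One longest chain: A → M → G → F → E.
It has 5 species and 4 links.

4 links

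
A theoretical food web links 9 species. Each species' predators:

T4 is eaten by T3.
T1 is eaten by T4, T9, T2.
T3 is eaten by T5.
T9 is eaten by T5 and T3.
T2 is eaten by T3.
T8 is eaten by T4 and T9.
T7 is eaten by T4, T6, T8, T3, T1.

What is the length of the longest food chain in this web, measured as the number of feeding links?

4 links

One longest chain: T7 → T1 → T4 → T3 → T5.
It has 5 species and 4 links.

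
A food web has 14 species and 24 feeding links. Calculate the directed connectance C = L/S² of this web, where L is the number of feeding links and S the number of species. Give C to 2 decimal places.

C = 0.12

The web has S = 14 species and L = 24 feeding links.
C = L / S² = 24 / 196 = 0.1224 ≈ 0.12.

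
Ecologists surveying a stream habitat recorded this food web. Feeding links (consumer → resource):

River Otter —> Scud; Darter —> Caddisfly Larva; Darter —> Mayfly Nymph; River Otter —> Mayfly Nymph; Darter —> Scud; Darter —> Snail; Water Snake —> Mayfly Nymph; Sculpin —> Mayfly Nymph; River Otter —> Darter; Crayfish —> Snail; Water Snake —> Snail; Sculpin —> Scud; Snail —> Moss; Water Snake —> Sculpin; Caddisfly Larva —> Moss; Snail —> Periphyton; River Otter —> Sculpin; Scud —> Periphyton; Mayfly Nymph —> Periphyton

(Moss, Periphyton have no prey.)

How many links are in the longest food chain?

One longest chain: Periphyton → Scud → Sculpin → River Otter.
It has 4 species and 3 links.

3 links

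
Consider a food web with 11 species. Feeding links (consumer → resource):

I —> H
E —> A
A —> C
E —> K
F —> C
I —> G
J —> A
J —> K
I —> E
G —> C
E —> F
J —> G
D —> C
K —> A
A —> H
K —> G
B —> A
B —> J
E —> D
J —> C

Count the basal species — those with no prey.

2

Basal species (no prey listed): C, H.
Count: 2.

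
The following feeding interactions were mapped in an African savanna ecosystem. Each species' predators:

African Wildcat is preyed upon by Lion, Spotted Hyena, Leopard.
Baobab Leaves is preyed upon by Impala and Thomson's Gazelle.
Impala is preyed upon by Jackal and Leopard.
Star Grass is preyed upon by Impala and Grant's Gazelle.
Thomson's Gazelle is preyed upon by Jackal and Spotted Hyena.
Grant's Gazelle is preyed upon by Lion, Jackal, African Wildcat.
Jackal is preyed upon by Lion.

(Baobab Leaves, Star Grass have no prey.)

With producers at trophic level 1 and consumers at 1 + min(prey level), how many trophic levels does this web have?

3

Producers (level 1): Baobab Leaves, Star Grass.
Following each consumer down to its lowest-level prey: Star Grass → Grant's Gazelle → Lion (levels 1 through 3).
All prey of Lion (Grant's Gazelle 2, Jackal 3, African Wildcat 3) are at level 2 or above, so Lion is at level 1 + 2 = 3.
Every consumer has at least one prey at level 2 or below, so none exceeds level 3.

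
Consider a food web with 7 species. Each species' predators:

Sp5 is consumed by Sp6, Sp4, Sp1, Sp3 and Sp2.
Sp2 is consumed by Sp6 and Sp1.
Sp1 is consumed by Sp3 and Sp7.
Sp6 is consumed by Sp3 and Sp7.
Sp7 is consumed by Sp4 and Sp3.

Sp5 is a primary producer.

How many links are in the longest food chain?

One longest chain: Sp5 → Sp2 → Sp6 → Sp7 → Sp4.
It has 5 species and 4 links.

4 links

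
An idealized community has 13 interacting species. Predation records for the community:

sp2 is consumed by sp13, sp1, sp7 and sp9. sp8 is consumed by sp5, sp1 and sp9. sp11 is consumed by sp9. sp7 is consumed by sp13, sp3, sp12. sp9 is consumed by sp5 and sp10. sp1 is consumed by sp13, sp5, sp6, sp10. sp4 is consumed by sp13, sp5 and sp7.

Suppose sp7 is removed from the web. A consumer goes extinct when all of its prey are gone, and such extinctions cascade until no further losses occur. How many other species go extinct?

2

Remove sp7.
Round 1: sp12 (all prey gone), sp3 (all prey gone) → extinct.
No further losses. Total secondary extinctions: 2.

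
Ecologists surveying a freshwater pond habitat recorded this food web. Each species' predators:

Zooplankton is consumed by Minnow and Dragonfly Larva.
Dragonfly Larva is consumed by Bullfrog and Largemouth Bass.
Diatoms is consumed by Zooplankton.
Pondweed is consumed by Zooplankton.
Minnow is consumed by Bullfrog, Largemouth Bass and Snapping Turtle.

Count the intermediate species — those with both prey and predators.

3

Intermediate species (has both prey and predators): Zooplankton, Minnow, Dragonfly Larva.
Count: 3.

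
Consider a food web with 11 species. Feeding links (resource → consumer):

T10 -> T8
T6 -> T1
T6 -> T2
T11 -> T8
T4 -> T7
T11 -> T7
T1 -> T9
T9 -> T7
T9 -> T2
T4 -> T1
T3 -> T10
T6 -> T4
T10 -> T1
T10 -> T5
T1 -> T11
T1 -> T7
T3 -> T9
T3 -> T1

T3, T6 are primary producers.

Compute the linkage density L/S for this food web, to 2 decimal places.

There are L = 18 links among S = 11 species.
L/S = 18/11 = 1.6364 ≈ 1.64.

L/S = 1.64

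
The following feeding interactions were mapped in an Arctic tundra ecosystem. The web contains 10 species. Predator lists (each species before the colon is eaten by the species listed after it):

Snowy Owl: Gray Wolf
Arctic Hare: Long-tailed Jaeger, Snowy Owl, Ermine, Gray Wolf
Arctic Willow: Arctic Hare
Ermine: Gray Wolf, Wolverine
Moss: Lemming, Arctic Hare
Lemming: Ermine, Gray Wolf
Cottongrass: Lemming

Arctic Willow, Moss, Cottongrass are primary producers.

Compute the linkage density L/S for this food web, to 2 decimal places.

There are L = 13 links among S = 10 species.
L/S = 13/10 = 1.3000 ≈ 1.30.

L/S = 1.30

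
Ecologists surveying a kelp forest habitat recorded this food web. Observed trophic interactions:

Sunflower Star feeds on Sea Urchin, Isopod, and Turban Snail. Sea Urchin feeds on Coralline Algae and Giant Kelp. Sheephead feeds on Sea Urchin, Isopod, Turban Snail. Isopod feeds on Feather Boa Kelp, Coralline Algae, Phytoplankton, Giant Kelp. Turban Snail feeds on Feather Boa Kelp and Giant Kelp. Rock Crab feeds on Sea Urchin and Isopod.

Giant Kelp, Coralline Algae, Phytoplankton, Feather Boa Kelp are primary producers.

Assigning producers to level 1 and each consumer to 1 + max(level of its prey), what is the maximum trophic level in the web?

3

Producers (level 1): Giant Kelp, Coralline Algae, Phytoplankton, Feather Boa Kelp.
Giant Kelp → Isopod → Sunflower Star gives Sunflower Star level 3.
No species has a prey at level 3, so no species reaches level 4.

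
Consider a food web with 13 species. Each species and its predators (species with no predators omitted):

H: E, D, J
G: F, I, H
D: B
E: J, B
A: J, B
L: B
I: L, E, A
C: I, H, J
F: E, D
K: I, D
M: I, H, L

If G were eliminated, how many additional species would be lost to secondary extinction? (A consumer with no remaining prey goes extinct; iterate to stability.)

1

Remove G.
Round 1: F (all prey gone) → extinct.
No further losses. Total secondary extinctions: 1.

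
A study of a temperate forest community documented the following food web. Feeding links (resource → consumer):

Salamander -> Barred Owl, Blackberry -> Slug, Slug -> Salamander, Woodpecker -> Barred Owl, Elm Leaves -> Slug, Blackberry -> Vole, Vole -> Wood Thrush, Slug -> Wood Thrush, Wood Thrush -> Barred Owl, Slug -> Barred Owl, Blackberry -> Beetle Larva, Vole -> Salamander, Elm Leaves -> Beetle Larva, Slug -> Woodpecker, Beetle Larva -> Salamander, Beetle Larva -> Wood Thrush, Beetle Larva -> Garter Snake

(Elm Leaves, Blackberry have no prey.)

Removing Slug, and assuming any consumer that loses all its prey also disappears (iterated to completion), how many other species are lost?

Remove Slug.
Round 1: Woodpecker (all prey gone) → extinct.
No further losses. Total secondary extinctions: 1.

1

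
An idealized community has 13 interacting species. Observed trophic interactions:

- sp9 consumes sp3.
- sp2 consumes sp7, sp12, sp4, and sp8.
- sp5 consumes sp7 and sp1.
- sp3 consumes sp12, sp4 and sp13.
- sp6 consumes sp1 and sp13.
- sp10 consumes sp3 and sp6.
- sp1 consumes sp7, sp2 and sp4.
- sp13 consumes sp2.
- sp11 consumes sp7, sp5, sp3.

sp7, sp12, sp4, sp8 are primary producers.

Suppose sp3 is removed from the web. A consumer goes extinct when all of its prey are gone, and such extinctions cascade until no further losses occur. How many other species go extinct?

Remove sp3.
Round 1: sp9 (all prey gone) → extinct.
No further losses. Total secondary extinctions: 1.

1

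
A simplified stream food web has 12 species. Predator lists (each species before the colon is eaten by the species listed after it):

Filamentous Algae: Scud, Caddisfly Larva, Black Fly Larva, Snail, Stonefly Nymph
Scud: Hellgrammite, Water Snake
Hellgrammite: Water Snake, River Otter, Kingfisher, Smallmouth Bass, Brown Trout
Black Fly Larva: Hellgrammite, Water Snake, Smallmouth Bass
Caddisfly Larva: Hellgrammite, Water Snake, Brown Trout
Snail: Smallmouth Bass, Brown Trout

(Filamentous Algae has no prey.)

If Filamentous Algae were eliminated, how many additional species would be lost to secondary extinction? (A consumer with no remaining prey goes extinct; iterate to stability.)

Remove Filamentous Algae.
Round 1: Scud (all prey gone), Caddisfly Larva (all prey gone), Black Fly Larva (all prey gone), Snail (all prey gone), Stonefly Nymph (all prey gone) → extinct.
Round 2: Hellgrammite (all prey gone) → extinct.
Round 3: Water Snake (all prey gone), River Otter (all prey gone), Kingfisher (all prey gone), Smallmouth Bass (all prey gone), Brown Trout (all prey gone) → extinct.
No further losses. Total secondary extinctions: 11.

11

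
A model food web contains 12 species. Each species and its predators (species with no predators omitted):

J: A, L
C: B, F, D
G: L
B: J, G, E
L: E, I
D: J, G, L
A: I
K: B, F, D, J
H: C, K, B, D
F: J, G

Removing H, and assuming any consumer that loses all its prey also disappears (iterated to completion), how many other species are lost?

Remove H.
Round 1: C (all prey gone), K (all prey gone) → extinct.
Round 2: B (all prey gone), F (all prey gone), D (all prey gone) → extinct.
Round 3: J (all prey gone), G (all prey gone) → extinct.
Round 4: A (all prey gone), L (all prey gone) → extinct.
Round 5: E (all prey gone), I (all prey gone) → extinct.
No further losses. Total secondary extinctions: 11.

11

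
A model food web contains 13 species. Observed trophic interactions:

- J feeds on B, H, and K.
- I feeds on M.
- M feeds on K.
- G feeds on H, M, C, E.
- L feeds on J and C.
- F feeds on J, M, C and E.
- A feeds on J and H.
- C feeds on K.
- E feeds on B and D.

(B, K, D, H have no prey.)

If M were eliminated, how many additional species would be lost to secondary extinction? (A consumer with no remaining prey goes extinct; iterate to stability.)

Remove M.
Round 1: I (all prey gone) → extinct.
No further losses. Total secondary extinctions: 1.

1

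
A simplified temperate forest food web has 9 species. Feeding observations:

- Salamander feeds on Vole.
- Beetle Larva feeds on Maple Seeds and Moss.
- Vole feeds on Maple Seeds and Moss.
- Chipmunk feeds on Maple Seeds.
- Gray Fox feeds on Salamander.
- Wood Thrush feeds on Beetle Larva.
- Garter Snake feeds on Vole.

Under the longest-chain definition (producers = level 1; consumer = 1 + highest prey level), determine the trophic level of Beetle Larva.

Maple Seeds is a producer → level 1.
Beetle Larva eats Maple Seeds (level 1); other prey at levels: Moss 1 → level 2.

Trophic level 2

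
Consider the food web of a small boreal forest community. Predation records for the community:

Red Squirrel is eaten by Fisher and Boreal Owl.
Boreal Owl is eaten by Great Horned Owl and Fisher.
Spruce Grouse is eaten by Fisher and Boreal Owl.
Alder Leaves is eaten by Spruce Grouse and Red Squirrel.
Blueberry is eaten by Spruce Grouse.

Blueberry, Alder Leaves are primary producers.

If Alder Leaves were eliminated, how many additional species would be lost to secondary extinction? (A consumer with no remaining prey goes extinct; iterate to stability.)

Remove Alder Leaves.
Round 1: Red Squirrel (all prey gone) → extinct.
No further losses. Total secondary extinctions: 1.

1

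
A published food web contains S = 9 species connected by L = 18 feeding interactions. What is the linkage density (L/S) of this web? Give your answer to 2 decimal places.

L/S = 2.00

There are L = 18 links among S = 9 species.
L/S = 18/9 = 2.0000 ≈ 2.00.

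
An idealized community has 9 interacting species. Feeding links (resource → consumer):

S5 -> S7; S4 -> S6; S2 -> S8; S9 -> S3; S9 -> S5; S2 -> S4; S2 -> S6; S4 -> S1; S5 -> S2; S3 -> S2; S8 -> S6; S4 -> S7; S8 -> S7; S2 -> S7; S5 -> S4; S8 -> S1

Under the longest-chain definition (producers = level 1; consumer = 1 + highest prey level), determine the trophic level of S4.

Trophic level 4

S9 is a producer → level 1.
S3 eats S9 → level 2.
S2 eats S3 (level 2); other prey at levels: S5 2 → level 3.
S4 eats S2 (level 3); other prey at levels: S5 2 → level 4.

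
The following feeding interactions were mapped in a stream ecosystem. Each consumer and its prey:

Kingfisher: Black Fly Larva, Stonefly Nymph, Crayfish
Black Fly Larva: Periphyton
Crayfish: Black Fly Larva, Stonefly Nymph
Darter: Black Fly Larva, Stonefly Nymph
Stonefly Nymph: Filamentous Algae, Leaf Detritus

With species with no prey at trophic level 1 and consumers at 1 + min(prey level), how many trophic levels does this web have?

3

Basal resources (level 1): Periphyton, Filamentous Algae, Leaf Detritus.
Following each consumer down to its lowest-level prey: Periphyton → Black Fly Larva → Darter (levels 1 through 3).
All prey of Darter (Black Fly Larva 2, Stonefly Nymph 2) are at level 2 or above, so Darter is at level 1 + 2 = 3.
Every consumer has at least one prey at level 2 or below, so none exceeds level 3.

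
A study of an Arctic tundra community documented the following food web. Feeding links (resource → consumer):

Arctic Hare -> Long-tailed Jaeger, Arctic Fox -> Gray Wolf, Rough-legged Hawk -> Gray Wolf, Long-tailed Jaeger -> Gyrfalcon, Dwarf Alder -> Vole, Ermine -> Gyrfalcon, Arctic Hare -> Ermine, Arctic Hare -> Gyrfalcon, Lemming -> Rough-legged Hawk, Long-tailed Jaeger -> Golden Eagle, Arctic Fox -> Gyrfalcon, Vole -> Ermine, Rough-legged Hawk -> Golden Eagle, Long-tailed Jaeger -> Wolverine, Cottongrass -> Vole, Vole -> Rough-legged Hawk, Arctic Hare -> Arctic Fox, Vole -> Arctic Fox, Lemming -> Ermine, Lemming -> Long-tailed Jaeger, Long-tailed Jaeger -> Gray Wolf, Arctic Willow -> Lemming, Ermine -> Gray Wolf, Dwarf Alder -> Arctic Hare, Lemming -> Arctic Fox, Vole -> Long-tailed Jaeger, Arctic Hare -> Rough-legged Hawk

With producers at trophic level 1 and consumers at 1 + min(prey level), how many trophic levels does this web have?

4

Producers (level 1): Arctic Willow, Cottongrass, Dwarf Alder.
Following each consumer down to its lowest-level prey: Arctic Willow → Lemming → Long-tailed Jaeger → Gray Wolf (levels 1 through 4).
All prey of Gray Wolf (Long-tailed Jaeger 3, Rough-legged Hawk 3, Ermine 3, Arctic Fox 3) are at level 3 or above, so Gray Wolf is at level 1 + 3 = 4.
Every consumer has at least one prey at level 3 or below, so none exceeds level 4.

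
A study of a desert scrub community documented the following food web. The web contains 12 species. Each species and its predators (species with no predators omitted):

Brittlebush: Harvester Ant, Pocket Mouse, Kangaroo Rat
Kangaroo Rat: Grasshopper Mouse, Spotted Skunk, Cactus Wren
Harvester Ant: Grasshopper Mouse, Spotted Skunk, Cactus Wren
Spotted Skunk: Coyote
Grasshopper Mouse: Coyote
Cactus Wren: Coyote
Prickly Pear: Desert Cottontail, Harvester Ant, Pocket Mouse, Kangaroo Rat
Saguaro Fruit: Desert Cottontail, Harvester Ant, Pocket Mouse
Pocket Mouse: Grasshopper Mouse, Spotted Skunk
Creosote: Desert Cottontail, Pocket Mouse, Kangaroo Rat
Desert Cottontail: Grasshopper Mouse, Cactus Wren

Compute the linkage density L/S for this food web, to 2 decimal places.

L/S = 2.17

There are L = 26 links among S = 12 species.
L/S = 26/12 = 2.1667 ≈ 2.17.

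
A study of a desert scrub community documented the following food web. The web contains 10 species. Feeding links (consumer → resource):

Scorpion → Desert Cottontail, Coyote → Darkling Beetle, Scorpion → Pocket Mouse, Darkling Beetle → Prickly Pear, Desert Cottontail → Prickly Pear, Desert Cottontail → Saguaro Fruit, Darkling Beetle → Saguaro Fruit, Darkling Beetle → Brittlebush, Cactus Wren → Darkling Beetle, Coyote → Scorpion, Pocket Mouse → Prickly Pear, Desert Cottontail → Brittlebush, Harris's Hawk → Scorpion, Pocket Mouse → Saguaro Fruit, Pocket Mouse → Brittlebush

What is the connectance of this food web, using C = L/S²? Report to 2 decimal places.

The web has S = 10 species and L = 15 feeding links.
C = L / S² = 15 / 100 = 0.1500 ≈ 0.15.

C = 0.15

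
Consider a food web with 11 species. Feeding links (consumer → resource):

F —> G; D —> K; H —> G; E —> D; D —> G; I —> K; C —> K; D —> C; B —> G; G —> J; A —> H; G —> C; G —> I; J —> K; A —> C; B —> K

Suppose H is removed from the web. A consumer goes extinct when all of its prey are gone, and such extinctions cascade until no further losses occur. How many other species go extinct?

0

Remove H.
Every predator of it retains at least one other prey: A still has C.
No consumer loses all prey, so no secondary extinctions occur.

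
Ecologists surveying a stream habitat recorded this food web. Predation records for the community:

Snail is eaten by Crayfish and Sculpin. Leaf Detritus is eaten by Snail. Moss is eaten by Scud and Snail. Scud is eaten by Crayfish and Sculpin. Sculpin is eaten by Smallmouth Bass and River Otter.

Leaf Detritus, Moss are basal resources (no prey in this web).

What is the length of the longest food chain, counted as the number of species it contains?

One longest chain: Leaf Detritus → Snail → Sculpin → River Otter.
It has 4 species and 3 links.

4 species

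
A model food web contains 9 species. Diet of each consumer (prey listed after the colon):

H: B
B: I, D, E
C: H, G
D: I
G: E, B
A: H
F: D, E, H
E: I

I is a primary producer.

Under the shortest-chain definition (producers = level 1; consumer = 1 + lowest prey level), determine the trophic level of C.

Trophic level 4

I is a producer → level 1.
B eats I → level 2.
H eats B → level 3.
C eats H → level 4.
No prey of C is below level 3, so 4 is the minimum.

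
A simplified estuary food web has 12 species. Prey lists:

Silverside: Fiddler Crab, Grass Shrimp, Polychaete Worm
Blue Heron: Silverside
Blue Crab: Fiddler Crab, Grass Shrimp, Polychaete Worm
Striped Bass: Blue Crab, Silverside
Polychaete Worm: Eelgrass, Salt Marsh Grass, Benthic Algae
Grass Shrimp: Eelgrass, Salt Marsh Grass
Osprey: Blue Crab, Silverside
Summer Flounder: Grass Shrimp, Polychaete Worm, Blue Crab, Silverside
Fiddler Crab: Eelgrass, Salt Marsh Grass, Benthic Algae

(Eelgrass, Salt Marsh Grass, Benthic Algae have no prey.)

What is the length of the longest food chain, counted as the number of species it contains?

4 species

One longest chain: Eelgrass → Fiddler Crab → Blue Crab → Osprey.
It has 4 species and 3 links.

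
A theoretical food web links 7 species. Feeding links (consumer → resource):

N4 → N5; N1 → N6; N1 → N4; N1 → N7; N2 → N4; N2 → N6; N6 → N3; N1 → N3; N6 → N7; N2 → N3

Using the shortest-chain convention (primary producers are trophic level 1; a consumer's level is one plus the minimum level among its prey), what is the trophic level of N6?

Trophic level 2

N7 is a producer → level 1.
N6 eats N7 → level 2.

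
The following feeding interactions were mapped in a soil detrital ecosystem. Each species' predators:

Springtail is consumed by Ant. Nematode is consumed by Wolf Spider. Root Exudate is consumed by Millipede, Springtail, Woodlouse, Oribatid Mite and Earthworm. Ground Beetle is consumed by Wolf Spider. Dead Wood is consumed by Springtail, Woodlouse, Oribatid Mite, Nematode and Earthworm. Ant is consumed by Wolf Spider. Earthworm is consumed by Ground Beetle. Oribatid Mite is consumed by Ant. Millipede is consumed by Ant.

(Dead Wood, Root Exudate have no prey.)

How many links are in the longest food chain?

3 links

One longest chain: Dead Wood → Earthworm → Ground Beetle → Wolf Spider.
It has 4 species and 3 links.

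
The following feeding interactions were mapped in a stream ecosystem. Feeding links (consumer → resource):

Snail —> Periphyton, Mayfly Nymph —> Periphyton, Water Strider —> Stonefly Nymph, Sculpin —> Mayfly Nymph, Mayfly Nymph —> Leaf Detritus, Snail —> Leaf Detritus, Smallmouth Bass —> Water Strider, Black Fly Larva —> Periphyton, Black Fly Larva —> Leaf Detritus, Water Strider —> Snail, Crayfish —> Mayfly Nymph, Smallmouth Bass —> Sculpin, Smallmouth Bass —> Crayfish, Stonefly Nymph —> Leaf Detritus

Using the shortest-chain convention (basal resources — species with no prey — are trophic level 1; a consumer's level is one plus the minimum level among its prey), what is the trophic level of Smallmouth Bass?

Leaf Detritus has no prey (basal) → level 1.
Mayfly Nymph eats Leaf Detritus → level 2.
Crayfish eats Mayfly Nymph → level 3.
Smallmouth Bass eats Crayfish → level 4.
No prey of Smallmouth Bass is below level 3, so 4 is the minimum.

Trophic level 4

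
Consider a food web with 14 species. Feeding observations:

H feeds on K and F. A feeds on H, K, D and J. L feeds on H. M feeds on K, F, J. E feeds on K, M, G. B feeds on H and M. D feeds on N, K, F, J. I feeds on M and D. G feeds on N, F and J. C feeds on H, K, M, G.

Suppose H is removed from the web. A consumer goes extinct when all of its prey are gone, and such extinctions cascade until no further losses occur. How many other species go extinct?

Remove H.
Round 1: L (all prey gone) → extinct.
No further losses. Total secondary extinctions: 1.

1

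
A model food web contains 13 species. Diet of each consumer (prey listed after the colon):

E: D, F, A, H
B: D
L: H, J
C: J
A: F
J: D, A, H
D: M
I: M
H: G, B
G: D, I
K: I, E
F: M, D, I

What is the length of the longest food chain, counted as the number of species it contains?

One longest chain: M → D → F → A → J → C.
It has 6 species and 5 links.

6 species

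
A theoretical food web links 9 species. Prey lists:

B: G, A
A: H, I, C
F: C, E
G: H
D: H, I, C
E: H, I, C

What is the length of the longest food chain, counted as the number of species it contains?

3 species

One longest chain: H → G → B.
It has 3 species and 2 links.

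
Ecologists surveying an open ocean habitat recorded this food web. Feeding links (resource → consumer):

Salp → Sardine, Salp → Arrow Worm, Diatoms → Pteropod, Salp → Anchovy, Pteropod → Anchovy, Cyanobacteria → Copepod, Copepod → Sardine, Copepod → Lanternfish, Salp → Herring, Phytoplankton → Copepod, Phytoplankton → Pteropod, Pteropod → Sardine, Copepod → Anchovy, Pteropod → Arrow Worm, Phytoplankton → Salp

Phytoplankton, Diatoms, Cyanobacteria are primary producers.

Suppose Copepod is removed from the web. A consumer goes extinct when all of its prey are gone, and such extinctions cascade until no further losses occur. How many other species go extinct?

1

Remove Copepod.
Round 1: Lanternfish (all prey gone) → extinct.
No further losses. Total secondary extinctions: 1.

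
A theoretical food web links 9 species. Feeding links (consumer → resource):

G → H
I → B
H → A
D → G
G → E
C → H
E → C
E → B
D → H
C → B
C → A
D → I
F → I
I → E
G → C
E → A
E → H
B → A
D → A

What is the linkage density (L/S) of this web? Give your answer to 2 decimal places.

There are L = 19 links among S = 9 species.
L/S = 19/9 = 2.1111 ≈ 2.11.

L/S = 2.11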